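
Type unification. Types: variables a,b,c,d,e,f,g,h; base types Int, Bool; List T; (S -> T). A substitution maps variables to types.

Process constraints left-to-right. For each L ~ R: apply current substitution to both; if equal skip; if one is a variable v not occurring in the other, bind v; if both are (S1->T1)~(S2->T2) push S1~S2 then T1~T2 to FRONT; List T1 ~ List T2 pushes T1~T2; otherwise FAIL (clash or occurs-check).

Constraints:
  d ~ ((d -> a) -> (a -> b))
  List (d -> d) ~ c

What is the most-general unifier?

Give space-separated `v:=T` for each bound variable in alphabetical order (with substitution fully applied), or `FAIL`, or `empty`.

Answer: FAIL

Derivation:
step 1: unify d ~ ((d -> a) -> (a -> b))  [subst: {-} | 1 pending]
  occurs-check fail: d in ((d -> a) -> (a -> b))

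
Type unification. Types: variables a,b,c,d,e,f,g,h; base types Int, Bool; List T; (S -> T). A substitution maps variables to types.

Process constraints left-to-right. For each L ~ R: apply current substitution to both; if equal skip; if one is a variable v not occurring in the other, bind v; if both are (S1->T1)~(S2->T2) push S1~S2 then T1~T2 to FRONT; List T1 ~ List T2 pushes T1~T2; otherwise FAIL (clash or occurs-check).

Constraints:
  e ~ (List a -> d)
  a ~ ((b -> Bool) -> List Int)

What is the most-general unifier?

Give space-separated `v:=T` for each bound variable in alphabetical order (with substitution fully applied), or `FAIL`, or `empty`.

step 1: unify e ~ (List a -> d)  [subst: {-} | 1 pending]
  bind e := (List a -> d)
step 2: unify a ~ ((b -> Bool) -> List Int)  [subst: {e:=(List a -> d)} | 0 pending]
  bind a := ((b -> Bool) -> List Int)

Answer: a:=((b -> Bool) -> List Int) e:=(List ((b -> Bool) -> List Int) -> d)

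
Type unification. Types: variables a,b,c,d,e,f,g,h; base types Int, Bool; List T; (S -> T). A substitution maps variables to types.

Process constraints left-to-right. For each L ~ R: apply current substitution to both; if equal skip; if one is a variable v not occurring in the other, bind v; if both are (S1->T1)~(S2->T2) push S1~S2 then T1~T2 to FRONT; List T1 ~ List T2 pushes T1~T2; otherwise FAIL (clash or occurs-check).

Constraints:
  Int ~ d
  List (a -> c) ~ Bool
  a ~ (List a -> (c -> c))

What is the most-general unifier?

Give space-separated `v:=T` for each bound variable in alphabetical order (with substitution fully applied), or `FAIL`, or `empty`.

Answer: FAIL

Derivation:
step 1: unify Int ~ d  [subst: {-} | 2 pending]
  bind d := Int
step 2: unify List (a -> c) ~ Bool  [subst: {d:=Int} | 1 pending]
  clash: List (a -> c) vs Bool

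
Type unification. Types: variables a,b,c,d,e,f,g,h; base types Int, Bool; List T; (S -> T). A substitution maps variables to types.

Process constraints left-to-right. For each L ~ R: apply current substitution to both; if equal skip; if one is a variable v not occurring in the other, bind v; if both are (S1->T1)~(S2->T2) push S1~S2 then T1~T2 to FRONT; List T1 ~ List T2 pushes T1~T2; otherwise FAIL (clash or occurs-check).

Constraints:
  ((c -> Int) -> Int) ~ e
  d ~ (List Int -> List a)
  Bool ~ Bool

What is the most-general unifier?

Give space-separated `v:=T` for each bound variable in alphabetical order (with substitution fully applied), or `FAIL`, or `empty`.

Answer: d:=(List Int -> List a) e:=((c -> Int) -> Int)

Derivation:
step 1: unify ((c -> Int) -> Int) ~ e  [subst: {-} | 2 pending]
  bind e := ((c -> Int) -> Int)
step 2: unify d ~ (List Int -> List a)  [subst: {e:=((c -> Int) -> Int)} | 1 pending]
  bind d := (List Int -> List a)
step 3: unify Bool ~ Bool  [subst: {e:=((c -> Int) -> Int), d:=(List Int -> List a)} | 0 pending]
  -> identical, skip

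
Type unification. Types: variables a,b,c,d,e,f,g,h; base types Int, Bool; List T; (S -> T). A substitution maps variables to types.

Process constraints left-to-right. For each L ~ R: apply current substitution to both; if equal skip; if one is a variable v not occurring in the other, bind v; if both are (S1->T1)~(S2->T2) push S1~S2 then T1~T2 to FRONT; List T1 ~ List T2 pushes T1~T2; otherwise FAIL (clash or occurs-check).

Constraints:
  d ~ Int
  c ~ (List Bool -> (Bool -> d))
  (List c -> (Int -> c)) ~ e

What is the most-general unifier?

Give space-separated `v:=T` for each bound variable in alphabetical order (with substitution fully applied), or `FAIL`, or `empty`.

Answer: c:=(List Bool -> (Bool -> Int)) d:=Int e:=(List (List Bool -> (Bool -> Int)) -> (Int -> (List Bool -> (Bool -> Int))))

Derivation:
step 1: unify d ~ Int  [subst: {-} | 2 pending]
  bind d := Int
step 2: unify c ~ (List Bool -> (Bool -> Int))  [subst: {d:=Int} | 1 pending]
  bind c := (List Bool -> (Bool -> Int))
step 3: unify (List (List Bool -> (Bool -> Int)) -> (Int -> (List Bool -> (Bool -> Int)))) ~ e  [subst: {d:=Int, c:=(List Bool -> (Bool -> Int))} | 0 pending]
  bind e := (List (List Bool -> (Bool -> Int)) -> (Int -> (List Bool -> (Bool -> Int))))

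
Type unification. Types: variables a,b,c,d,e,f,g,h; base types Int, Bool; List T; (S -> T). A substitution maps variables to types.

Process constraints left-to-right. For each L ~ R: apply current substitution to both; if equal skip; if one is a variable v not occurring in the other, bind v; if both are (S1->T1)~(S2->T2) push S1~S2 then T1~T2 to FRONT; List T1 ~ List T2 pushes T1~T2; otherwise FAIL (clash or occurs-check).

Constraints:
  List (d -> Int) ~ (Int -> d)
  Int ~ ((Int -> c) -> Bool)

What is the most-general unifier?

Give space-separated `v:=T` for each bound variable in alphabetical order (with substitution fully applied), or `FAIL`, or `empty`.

Answer: FAIL

Derivation:
step 1: unify List (d -> Int) ~ (Int -> d)  [subst: {-} | 1 pending]
  clash: List (d -> Int) vs (Int -> d)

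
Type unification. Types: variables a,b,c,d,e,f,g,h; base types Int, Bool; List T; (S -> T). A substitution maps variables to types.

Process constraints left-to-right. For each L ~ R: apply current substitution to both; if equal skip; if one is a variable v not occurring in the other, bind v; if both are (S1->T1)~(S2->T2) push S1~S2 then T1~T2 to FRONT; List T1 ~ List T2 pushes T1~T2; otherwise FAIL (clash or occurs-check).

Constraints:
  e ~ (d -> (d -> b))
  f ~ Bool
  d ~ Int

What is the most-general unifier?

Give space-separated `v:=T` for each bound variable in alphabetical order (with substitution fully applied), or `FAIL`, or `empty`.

Answer: d:=Int e:=(Int -> (Int -> b)) f:=Bool

Derivation:
step 1: unify e ~ (d -> (d -> b))  [subst: {-} | 2 pending]
  bind e := (d -> (d -> b))
step 2: unify f ~ Bool  [subst: {e:=(d -> (d -> b))} | 1 pending]
  bind f := Bool
step 3: unify d ~ Int  [subst: {e:=(d -> (d -> b)), f:=Bool} | 0 pending]
  bind d := Int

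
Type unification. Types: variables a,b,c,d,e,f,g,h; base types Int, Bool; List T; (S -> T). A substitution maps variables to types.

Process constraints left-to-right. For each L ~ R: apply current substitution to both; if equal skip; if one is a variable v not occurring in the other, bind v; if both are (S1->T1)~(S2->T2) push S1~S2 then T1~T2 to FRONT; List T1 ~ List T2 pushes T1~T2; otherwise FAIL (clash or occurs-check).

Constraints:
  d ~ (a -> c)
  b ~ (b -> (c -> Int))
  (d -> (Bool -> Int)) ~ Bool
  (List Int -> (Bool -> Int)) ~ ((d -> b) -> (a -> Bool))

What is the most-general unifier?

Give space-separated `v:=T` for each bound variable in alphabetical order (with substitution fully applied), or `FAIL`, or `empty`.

step 1: unify d ~ (a -> c)  [subst: {-} | 3 pending]
  bind d := (a -> c)
step 2: unify b ~ (b -> (c -> Int))  [subst: {d:=(a -> c)} | 2 pending]
  occurs-check fail: b in (b -> (c -> Int))

Answer: FAIL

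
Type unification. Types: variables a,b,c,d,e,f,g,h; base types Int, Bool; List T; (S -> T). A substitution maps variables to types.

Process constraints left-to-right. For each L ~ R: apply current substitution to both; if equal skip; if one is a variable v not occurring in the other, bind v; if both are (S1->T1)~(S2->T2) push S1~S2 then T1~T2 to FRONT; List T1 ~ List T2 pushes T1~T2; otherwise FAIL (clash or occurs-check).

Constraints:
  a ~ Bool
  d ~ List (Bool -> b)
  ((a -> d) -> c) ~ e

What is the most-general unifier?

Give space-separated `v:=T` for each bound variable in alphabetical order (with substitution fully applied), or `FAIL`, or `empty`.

step 1: unify a ~ Bool  [subst: {-} | 2 pending]
  bind a := Bool
step 2: unify d ~ List (Bool -> b)  [subst: {a:=Bool} | 1 pending]
  bind d := List (Bool -> b)
step 3: unify ((Bool -> List (Bool -> b)) -> c) ~ e  [subst: {a:=Bool, d:=List (Bool -> b)} | 0 pending]
  bind e := ((Bool -> List (Bool -> b)) -> c)

Answer: a:=Bool d:=List (Bool -> b) e:=((Bool -> List (Bool -> b)) -> c)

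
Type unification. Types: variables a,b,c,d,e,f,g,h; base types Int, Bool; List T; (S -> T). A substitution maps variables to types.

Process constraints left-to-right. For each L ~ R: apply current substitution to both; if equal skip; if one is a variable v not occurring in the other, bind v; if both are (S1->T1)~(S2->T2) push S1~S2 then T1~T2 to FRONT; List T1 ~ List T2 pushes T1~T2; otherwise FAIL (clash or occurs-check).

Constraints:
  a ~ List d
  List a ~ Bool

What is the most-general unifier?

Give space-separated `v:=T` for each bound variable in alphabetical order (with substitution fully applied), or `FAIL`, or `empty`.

step 1: unify a ~ List d  [subst: {-} | 1 pending]
  bind a := List d
step 2: unify List List d ~ Bool  [subst: {a:=List d} | 0 pending]
  clash: List List d vs Bool

Answer: FAIL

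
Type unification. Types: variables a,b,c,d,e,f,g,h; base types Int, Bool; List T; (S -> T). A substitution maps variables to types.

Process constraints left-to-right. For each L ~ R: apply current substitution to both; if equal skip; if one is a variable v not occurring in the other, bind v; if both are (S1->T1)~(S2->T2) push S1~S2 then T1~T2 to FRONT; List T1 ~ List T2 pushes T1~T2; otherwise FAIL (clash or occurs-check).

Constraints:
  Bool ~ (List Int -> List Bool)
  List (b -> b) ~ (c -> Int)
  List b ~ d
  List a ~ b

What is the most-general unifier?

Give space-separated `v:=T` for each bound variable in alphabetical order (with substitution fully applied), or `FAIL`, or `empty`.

step 1: unify Bool ~ (List Int -> List Bool)  [subst: {-} | 3 pending]
  clash: Bool vs (List Int -> List Bool)

Answer: FAIL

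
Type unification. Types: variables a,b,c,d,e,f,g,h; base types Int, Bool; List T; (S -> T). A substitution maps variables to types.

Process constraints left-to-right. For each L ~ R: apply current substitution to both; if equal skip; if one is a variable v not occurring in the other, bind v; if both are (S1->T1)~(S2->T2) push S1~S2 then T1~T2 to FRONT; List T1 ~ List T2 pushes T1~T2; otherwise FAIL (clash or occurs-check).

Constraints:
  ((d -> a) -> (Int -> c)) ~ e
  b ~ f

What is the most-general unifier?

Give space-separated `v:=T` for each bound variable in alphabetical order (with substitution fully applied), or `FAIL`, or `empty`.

Answer: b:=f e:=((d -> a) -> (Int -> c))

Derivation:
step 1: unify ((d -> a) -> (Int -> c)) ~ e  [subst: {-} | 1 pending]
  bind e := ((d -> a) -> (Int -> c))
step 2: unify b ~ f  [subst: {e:=((d -> a) -> (Int -> c))} | 0 pending]
  bind b := f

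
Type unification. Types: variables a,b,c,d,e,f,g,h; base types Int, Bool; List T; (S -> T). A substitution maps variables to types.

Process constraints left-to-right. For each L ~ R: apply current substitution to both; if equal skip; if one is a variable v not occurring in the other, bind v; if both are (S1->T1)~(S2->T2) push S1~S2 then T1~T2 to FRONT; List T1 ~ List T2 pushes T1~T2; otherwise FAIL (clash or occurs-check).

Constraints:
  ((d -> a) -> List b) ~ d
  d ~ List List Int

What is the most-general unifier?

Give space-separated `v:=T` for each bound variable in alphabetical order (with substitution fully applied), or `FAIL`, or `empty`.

Answer: FAIL

Derivation:
step 1: unify ((d -> a) -> List b) ~ d  [subst: {-} | 1 pending]
  occurs-check fail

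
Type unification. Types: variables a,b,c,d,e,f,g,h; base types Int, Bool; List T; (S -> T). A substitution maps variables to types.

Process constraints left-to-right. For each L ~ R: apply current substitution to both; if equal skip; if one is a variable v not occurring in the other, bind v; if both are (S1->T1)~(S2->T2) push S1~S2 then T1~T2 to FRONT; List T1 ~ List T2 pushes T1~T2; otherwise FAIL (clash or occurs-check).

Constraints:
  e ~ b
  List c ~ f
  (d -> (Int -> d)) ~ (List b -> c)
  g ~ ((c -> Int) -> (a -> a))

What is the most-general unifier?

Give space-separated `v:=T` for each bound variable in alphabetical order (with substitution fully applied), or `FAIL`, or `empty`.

step 1: unify e ~ b  [subst: {-} | 3 pending]
  bind e := b
step 2: unify List c ~ f  [subst: {e:=b} | 2 pending]
  bind f := List c
step 3: unify (d -> (Int -> d)) ~ (List b -> c)  [subst: {e:=b, f:=List c} | 1 pending]
  -> decompose arrow: push d~List b, (Int -> d)~c
step 4: unify d ~ List b  [subst: {e:=b, f:=List c} | 2 pending]
  bind d := List b
step 5: unify (Int -> List b) ~ c  [subst: {e:=b, f:=List c, d:=List b} | 1 pending]
  bind c := (Int -> List b)
step 6: unify g ~ (((Int -> List b) -> Int) -> (a -> a))  [subst: {e:=b, f:=List c, d:=List b, c:=(Int -> List b)} | 0 pending]
  bind g := (((Int -> List b) -> Int) -> (a -> a))

Answer: c:=(Int -> List b) d:=List b e:=b f:=List (Int -> List b) g:=(((Int -> List b) -> Int) -> (a -> a))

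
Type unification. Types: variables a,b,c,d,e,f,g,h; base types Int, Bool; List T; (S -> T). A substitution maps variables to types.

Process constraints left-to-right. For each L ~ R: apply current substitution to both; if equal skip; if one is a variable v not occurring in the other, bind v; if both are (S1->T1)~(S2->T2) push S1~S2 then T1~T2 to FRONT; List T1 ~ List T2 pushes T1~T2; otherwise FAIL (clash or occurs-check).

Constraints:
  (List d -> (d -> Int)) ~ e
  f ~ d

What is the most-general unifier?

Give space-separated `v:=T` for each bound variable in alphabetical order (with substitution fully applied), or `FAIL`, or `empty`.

step 1: unify (List d -> (d -> Int)) ~ e  [subst: {-} | 1 pending]
  bind e := (List d -> (d -> Int))
step 2: unify f ~ d  [subst: {e:=(List d -> (d -> Int))} | 0 pending]
  bind f := d

Answer: e:=(List d -> (d -> Int)) f:=d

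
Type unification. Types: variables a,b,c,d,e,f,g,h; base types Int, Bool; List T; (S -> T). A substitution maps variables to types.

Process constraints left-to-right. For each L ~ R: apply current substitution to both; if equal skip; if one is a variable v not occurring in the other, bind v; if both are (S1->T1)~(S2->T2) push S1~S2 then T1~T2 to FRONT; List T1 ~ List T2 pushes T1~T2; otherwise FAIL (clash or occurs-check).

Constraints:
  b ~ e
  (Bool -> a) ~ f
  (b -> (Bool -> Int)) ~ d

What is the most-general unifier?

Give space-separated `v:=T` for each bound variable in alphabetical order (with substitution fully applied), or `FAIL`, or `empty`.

Answer: b:=e d:=(e -> (Bool -> Int)) f:=(Bool -> a)

Derivation:
step 1: unify b ~ e  [subst: {-} | 2 pending]
  bind b := e
step 2: unify (Bool -> a) ~ f  [subst: {b:=e} | 1 pending]
  bind f := (Bool -> a)
step 3: unify (e -> (Bool -> Int)) ~ d  [subst: {b:=e, f:=(Bool -> a)} | 0 pending]
  bind d := (e -> (Bool -> Int))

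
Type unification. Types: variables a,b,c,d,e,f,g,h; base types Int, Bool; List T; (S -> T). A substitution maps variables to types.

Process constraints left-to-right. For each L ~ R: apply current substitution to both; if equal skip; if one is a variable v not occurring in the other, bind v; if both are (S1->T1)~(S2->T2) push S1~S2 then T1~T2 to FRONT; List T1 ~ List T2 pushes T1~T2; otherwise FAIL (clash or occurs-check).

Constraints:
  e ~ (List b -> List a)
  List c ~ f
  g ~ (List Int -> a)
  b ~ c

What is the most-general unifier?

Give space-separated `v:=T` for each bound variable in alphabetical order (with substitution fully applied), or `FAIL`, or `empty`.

step 1: unify e ~ (List b -> List a)  [subst: {-} | 3 pending]
  bind e := (List b -> List a)
step 2: unify List c ~ f  [subst: {e:=(List b -> List a)} | 2 pending]
  bind f := List c
step 3: unify g ~ (List Int -> a)  [subst: {e:=(List b -> List a), f:=List c} | 1 pending]
  bind g := (List Int -> a)
step 4: unify b ~ c  [subst: {e:=(List b -> List a), f:=List c, g:=(List Int -> a)} | 0 pending]
  bind b := c

Answer: b:=c e:=(List c -> List a) f:=List c g:=(List Int -> a)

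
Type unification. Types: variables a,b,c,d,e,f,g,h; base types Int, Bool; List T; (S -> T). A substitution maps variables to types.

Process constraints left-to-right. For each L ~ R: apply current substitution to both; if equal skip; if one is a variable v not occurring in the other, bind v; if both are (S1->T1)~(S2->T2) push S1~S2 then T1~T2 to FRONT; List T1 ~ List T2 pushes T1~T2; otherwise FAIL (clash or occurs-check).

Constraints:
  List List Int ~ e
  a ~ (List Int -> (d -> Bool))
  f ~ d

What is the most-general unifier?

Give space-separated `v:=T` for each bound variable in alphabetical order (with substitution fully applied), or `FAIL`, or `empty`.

Answer: a:=(List Int -> (d -> Bool)) e:=List List Int f:=d

Derivation:
step 1: unify List List Int ~ e  [subst: {-} | 2 pending]
  bind e := List List Int
step 2: unify a ~ (List Int -> (d -> Bool))  [subst: {e:=List List Int} | 1 pending]
  bind a := (List Int -> (d -> Bool))
step 3: unify f ~ d  [subst: {e:=List List Int, a:=(List Int -> (d -> Bool))} | 0 pending]
  bind f := d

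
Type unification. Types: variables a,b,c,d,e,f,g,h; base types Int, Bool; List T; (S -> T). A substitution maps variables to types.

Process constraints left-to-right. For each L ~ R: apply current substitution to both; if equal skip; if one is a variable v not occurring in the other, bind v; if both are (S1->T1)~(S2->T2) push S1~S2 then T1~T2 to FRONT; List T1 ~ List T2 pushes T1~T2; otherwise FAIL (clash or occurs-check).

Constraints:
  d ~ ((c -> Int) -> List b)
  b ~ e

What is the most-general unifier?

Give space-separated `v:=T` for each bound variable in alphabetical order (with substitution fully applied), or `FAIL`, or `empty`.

step 1: unify d ~ ((c -> Int) -> List b)  [subst: {-} | 1 pending]
  bind d := ((c -> Int) -> List b)
step 2: unify b ~ e  [subst: {d:=((c -> Int) -> List b)} | 0 pending]
  bind b := e

Answer: b:=e d:=((c -> Int) -> List e)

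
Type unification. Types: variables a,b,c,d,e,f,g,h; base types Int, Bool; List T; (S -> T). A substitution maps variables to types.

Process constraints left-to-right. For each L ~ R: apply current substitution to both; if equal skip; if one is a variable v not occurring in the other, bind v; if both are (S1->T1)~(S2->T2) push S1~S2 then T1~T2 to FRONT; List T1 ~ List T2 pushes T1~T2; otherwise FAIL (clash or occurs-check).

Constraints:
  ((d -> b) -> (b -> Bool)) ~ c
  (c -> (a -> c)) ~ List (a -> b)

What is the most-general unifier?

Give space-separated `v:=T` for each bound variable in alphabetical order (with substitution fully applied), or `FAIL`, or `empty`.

step 1: unify ((d -> b) -> (b -> Bool)) ~ c  [subst: {-} | 1 pending]
  bind c := ((d -> b) -> (b -> Bool))
step 2: unify (((d -> b) -> (b -> Bool)) -> (a -> ((d -> b) -> (b -> Bool)))) ~ List (a -> b)  [subst: {c:=((d -> b) -> (b -> Bool))} | 0 pending]
  clash: (((d -> b) -> (b -> Bool)) -> (a -> ((d -> b) -> (b -> Bool)))) vs List (a -> b)

Answer: FAIL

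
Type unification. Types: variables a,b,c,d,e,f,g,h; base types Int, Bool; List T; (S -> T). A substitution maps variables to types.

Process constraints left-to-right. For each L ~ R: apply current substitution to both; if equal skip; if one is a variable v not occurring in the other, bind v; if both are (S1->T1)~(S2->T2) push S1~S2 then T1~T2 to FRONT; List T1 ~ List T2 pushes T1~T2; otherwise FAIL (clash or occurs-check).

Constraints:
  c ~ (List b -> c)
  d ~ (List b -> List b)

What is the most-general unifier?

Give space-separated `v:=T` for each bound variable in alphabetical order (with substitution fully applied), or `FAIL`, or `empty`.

step 1: unify c ~ (List b -> c)  [subst: {-} | 1 pending]
  occurs-check fail: c in (List b -> c)

Answer: FAIL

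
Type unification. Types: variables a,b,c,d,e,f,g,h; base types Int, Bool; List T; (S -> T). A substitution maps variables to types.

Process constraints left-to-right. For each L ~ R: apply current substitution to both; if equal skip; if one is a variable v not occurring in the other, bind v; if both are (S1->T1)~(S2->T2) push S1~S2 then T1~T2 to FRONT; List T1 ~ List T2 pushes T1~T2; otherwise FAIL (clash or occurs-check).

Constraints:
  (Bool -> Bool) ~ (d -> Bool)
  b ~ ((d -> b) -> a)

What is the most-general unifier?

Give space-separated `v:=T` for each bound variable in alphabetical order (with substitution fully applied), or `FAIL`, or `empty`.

step 1: unify (Bool -> Bool) ~ (d -> Bool)  [subst: {-} | 1 pending]
  -> decompose arrow: push Bool~d, Bool~Bool
step 2: unify Bool ~ d  [subst: {-} | 2 pending]
  bind d := Bool
step 3: unify Bool ~ Bool  [subst: {d:=Bool} | 1 pending]
  -> identical, skip
step 4: unify b ~ ((Bool -> b) -> a)  [subst: {d:=Bool} | 0 pending]
  occurs-check fail: b in ((Bool -> b) -> a)

Answer: FAIL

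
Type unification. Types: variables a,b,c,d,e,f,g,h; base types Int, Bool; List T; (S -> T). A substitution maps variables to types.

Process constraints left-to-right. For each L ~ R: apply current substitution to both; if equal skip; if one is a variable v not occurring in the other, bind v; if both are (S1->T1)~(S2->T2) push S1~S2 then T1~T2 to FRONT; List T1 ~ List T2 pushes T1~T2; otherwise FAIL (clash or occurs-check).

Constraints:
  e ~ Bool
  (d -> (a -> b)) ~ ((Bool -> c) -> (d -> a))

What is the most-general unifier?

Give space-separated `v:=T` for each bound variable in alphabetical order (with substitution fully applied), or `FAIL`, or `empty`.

Answer: a:=(Bool -> c) b:=(Bool -> c) d:=(Bool -> c) e:=Bool

Derivation:
step 1: unify e ~ Bool  [subst: {-} | 1 pending]
  bind e := Bool
step 2: unify (d -> (a -> b)) ~ ((Bool -> c) -> (d -> a))  [subst: {e:=Bool} | 0 pending]
  -> decompose arrow: push d~(Bool -> c), (a -> b)~(d -> a)
step 3: unify d ~ (Bool -> c)  [subst: {e:=Bool} | 1 pending]
  bind d := (Bool -> c)
step 4: unify (a -> b) ~ ((Bool -> c) -> a)  [subst: {e:=Bool, d:=(Bool -> c)} | 0 pending]
  -> decompose arrow: push a~(Bool -> c), b~a
step 5: unify a ~ (Bool -> c)  [subst: {e:=Bool, d:=(Bool -> c)} | 1 pending]
  bind a := (Bool -> c)
step 6: unify b ~ (Bool -> c)  [subst: {e:=Bool, d:=(Bool -> c), a:=(Bool -> c)} | 0 pending]
  bind b := (Bool -> c)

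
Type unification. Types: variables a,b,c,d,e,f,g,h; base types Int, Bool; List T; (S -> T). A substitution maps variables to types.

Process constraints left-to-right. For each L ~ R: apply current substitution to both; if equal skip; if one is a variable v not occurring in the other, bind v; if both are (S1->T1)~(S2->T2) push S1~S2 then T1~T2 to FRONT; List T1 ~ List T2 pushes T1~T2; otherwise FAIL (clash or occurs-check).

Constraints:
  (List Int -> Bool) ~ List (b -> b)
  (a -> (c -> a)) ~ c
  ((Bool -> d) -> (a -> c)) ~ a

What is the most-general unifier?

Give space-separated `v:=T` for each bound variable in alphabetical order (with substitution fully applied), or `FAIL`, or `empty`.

Answer: FAIL

Derivation:
step 1: unify (List Int -> Bool) ~ List (b -> b)  [subst: {-} | 2 pending]
  clash: (List Int -> Bool) vs List (b -> b)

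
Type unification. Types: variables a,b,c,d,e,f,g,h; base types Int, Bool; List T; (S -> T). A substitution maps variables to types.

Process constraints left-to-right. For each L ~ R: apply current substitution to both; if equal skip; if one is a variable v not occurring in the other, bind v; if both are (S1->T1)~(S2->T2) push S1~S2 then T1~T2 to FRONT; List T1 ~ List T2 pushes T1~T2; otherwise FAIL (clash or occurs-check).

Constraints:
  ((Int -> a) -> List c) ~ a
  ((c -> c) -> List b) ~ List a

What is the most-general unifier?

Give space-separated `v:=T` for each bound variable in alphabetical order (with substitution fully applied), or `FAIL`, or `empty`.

Answer: FAIL

Derivation:
step 1: unify ((Int -> a) -> List c) ~ a  [subst: {-} | 1 pending]
  occurs-check fail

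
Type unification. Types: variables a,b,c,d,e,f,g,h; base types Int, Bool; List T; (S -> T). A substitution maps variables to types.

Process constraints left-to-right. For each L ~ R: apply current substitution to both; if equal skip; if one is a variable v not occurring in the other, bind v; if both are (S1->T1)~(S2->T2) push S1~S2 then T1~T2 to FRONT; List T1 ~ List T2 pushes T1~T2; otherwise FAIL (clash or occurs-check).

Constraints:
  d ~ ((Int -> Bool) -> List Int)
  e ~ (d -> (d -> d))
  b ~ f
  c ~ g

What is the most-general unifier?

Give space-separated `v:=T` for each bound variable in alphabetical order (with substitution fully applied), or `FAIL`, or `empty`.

Answer: b:=f c:=g d:=((Int -> Bool) -> List Int) e:=(((Int -> Bool) -> List Int) -> (((Int -> Bool) -> List Int) -> ((Int -> Bool) -> List Int)))

Derivation:
step 1: unify d ~ ((Int -> Bool) -> List Int)  [subst: {-} | 3 pending]
  bind d := ((Int -> Bool) -> List Int)
step 2: unify e ~ (((Int -> Bool) -> List Int) -> (((Int -> Bool) -> List Int) -> ((Int -> Bool) -> List Int)))  [subst: {d:=((Int -> Bool) -> List Int)} | 2 pending]
  bind e := (((Int -> Bool) -> List Int) -> (((Int -> Bool) -> List Int) -> ((Int -> Bool) -> List Int)))
step 3: unify b ~ f  [subst: {d:=((Int -> Bool) -> List Int), e:=(((Int -> Bool) -> List Int) -> (((Int -> Bool) -> List Int) -> ((Int -> Bool) -> List Int)))} | 1 pending]
  bind b := f
step 4: unify c ~ g  [subst: {d:=((Int -> Bool) -> List Int), e:=(((Int -> Bool) -> List Int) -> (((Int -> Bool) -> List Int) -> ((Int -> Bool) -> List Int))), b:=f} | 0 pending]
  bind c := g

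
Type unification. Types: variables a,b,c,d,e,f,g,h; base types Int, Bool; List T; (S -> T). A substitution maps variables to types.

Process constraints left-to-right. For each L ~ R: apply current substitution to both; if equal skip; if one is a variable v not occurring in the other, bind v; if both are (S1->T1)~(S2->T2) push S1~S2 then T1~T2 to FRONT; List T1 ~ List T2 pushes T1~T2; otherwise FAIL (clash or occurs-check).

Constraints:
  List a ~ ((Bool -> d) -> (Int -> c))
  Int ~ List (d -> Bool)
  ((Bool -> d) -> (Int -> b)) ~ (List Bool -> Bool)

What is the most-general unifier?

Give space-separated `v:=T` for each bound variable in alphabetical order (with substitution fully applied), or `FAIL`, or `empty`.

step 1: unify List a ~ ((Bool -> d) -> (Int -> c))  [subst: {-} | 2 pending]
  clash: List a vs ((Bool -> d) -> (Int -> c))

Answer: FAIL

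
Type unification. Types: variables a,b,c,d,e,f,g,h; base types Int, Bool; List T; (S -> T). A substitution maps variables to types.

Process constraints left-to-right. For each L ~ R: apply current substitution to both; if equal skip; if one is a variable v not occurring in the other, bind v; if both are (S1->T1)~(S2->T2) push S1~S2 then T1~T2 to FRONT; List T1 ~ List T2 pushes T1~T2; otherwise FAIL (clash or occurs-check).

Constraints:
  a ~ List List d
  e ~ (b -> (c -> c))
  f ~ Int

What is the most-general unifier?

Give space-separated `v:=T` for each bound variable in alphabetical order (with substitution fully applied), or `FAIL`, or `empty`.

step 1: unify a ~ List List d  [subst: {-} | 2 pending]
  bind a := List List d
step 2: unify e ~ (b -> (c -> c))  [subst: {a:=List List d} | 1 pending]
  bind e := (b -> (c -> c))
step 3: unify f ~ Int  [subst: {a:=List List d, e:=(b -> (c -> c))} | 0 pending]
  bind f := Int

Answer: a:=List List d e:=(b -> (c -> c)) f:=Int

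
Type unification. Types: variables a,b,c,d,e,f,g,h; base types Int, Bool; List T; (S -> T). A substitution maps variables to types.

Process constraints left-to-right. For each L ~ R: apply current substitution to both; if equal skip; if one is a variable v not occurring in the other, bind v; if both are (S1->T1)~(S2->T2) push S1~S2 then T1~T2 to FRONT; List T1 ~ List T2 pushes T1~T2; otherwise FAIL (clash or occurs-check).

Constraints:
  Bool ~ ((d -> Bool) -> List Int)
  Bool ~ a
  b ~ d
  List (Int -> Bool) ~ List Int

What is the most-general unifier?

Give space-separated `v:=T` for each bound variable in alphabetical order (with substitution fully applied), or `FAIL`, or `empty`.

step 1: unify Bool ~ ((d -> Bool) -> List Int)  [subst: {-} | 3 pending]
  clash: Bool vs ((d -> Bool) -> List Int)

Answer: FAIL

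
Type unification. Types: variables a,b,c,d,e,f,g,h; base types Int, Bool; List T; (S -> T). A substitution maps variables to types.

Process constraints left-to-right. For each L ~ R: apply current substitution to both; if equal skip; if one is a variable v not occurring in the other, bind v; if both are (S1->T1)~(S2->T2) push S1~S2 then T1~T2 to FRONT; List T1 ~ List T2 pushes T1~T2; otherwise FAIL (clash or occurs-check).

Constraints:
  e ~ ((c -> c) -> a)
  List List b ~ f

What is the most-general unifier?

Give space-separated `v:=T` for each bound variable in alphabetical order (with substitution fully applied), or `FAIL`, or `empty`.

Answer: e:=((c -> c) -> a) f:=List List b

Derivation:
step 1: unify e ~ ((c -> c) -> a)  [subst: {-} | 1 pending]
  bind e := ((c -> c) -> a)
step 2: unify List List b ~ f  [subst: {e:=((c -> c) -> a)} | 0 pending]
  bind f := List List b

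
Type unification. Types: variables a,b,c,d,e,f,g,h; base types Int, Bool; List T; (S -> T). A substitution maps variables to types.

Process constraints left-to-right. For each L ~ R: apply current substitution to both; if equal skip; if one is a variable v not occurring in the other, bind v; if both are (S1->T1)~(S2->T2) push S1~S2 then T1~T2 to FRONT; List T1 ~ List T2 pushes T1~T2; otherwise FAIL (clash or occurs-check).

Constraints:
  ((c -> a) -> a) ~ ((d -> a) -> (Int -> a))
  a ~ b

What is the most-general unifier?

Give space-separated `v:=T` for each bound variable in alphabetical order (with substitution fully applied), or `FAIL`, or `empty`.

step 1: unify ((c -> a) -> a) ~ ((d -> a) -> (Int -> a))  [subst: {-} | 1 pending]
  -> decompose arrow: push (c -> a)~(d -> a), a~(Int -> a)
step 2: unify (c -> a) ~ (d -> a)  [subst: {-} | 2 pending]
  -> decompose arrow: push c~d, a~a
step 3: unify c ~ d  [subst: {-} | 3 pending]
  bind c := d
step 4: unify a ~ a  [subst: {c:=d} | 2 pending]
  -> identical, skip
step 5: unify a ~ (Int -> a)  [subst: {c:=d} | 1 pending]
  occurs-check fail: a in (Int -> a)

Answer: FAIL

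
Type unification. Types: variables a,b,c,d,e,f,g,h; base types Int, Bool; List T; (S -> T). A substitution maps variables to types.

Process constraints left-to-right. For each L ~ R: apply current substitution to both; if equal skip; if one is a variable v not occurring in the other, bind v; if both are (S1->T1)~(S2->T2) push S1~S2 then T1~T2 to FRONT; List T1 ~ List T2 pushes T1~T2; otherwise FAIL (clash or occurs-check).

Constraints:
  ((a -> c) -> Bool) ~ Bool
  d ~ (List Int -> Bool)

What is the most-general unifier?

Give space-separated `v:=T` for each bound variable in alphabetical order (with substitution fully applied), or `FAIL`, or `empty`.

Answer: FAIL

Derivation:
step 1: unify ((a -> c) -> Bool) ~ Bool  [subst: {-} | 1 pending]
  clash: ((a -> c) -> Bool) vs Bool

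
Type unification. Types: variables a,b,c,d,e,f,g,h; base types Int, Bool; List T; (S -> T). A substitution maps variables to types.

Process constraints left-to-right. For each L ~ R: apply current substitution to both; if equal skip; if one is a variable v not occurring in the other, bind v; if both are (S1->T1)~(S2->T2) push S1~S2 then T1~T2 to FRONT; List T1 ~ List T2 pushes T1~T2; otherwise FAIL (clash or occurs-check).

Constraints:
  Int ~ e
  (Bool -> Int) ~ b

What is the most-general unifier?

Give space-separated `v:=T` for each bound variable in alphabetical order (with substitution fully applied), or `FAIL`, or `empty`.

step 1: unify Int ~ e  [subst: {-} | 1 pending]
  bind e := Int
step 2: unify (Bool -> Int) ~ b  [subst: {e:=Int} | 0 pending]
  bind b := (Bool -> Int)

Answer: b:=(Bool -> Int) e:=Int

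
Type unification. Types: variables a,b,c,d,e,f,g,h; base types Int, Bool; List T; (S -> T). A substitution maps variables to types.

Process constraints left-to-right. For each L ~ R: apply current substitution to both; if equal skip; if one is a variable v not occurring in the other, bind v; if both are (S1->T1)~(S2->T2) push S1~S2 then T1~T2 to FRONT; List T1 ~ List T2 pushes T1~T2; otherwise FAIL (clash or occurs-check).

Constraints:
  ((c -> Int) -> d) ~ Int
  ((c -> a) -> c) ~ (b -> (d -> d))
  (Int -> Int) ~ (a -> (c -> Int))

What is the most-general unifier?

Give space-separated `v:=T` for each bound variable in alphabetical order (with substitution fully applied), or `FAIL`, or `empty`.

step 1: unify ((c -> Int) -> d) ~ Int  [subst: {-} | 2 pending]
  clash: ((c -> Int) -> d) vs Int

Answer: FAIL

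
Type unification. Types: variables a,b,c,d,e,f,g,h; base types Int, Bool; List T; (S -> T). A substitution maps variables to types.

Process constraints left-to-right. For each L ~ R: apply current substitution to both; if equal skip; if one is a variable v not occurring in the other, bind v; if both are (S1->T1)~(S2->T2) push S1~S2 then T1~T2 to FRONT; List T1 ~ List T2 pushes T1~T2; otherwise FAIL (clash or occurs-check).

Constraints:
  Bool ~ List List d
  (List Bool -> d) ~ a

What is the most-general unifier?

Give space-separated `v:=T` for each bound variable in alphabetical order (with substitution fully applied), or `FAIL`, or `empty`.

step 1: unify Bool ~ List List d  [subst: {-} | 1 pending]
  clash: Bool vs List List d

Answer: FAIL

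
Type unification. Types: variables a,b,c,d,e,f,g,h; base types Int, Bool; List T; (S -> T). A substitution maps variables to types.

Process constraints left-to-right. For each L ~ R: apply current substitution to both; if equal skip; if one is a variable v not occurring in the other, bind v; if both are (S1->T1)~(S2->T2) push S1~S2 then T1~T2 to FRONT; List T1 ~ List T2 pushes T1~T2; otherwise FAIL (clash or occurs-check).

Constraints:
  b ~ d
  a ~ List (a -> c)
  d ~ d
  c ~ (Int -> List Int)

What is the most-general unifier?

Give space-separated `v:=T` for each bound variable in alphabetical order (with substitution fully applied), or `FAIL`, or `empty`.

Answer: FAIL

Derivation:
step 1: unify b ~ d  [subst: {-} | 3 pending]
  bind b := d
step 2: unify a ~ List (a -> c)  [subst: {b:=d} | 2 pending]
  occurs-check fail: a in List (a -> c)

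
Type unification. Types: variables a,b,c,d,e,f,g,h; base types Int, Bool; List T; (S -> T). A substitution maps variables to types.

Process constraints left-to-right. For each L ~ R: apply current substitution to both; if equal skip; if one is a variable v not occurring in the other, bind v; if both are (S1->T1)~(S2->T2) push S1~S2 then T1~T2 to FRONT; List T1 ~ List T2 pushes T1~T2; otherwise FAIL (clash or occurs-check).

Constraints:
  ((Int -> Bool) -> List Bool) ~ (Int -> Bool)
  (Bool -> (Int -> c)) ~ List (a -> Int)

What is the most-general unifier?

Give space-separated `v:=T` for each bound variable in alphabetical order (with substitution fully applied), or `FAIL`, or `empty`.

Answer: FAIL

Derivation:
step 1: unify ((Int -> Bool) -> List Bool) ~ (Int -> Bool)  [subst: {-} | 1 pending]
  -> decompose arrow: push (Int -> Bool)~Int, List Bool~Bool
step 2: unify (Int -> Bool) ~ Int  [subst: {-} | 2 pending]
  clash: (Int -> Bool) vs Int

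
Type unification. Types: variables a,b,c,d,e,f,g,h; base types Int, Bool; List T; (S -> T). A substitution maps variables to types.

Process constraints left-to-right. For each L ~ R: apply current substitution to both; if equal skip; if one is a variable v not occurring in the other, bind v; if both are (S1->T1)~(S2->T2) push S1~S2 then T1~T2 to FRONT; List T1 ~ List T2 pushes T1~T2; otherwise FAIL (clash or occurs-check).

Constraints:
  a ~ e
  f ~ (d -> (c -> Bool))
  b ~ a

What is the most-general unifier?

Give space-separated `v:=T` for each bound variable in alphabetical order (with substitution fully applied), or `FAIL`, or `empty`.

Answer: a:=e b:=e f:=(d -> (c -> Bool))

Derivation:
step 1: unify a ~ e  [subst: {-} | 2 pending]
  bind a := e
step 2: unify f ~ (d -> (c -> Bool))  [subst: {a:=e} | 1 pending]
  bind f := (d -> (c -> Bool))
step 3: unify b ~ e  [subst: {a:=e, f:=(d -> (c -> Bool))} | 0 pending]
  bind b := e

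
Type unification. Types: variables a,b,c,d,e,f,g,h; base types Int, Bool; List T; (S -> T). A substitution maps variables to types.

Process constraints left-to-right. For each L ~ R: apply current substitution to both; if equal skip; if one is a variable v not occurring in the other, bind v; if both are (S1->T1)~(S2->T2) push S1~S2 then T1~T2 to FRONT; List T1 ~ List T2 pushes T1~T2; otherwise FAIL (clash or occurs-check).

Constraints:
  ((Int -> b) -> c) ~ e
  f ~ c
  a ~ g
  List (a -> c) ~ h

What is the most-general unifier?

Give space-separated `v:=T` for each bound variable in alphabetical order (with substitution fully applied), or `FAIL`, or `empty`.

step 1: unify ((Int -> b) -> c) ~ e  [subst: {-} | 3 pending]
  bind e := ((Int -> b) -> c)
step 2: unify f ~ c  [subst: {e:=((Int -> b) -> c)} | 2 pending]
  bind f := c
step 3: unify a ~ g  [subst: {e:=((Int -> b) -> c), f:=c} | 1 pending]
  bind a := g
step 4: unify List (g -> c) ~ h  [subst: {e:=((Int -> b) -> c), f:=c, a:=g} | 0 pending]
  bind h := List (g -> c)

Answer: a:=g e:=((Int -> b) -> c) f:=c h:=List (g -> c)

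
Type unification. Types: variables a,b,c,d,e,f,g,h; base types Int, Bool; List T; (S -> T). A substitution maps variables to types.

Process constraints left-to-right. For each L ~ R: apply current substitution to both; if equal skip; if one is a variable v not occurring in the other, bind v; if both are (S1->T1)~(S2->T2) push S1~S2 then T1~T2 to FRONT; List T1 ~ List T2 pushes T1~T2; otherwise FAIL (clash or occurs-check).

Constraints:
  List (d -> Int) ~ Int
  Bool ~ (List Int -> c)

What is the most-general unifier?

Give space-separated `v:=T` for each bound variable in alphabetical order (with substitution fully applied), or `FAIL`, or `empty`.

Answer: FAIL

Derivation:
step 1: unify List (d -> Int) ~ Int  [subst: {-} | 1 pending]
  clash: List (d -> Int) vs Int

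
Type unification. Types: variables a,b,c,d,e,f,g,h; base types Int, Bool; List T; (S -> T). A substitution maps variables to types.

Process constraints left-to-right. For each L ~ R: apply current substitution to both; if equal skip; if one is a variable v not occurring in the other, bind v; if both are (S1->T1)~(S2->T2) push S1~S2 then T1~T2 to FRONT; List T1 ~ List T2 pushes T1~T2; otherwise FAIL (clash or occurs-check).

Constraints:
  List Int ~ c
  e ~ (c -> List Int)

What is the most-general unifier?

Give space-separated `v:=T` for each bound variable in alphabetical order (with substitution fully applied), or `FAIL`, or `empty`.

step 1: unify List Int ~ c  [subst: {-} | 1 pending]
  bind c := List Int
step 2: unify e ~ (List Int -> List Int)  [subst: {c:=List Int} | 0 pending]
  bind e := (List Int -> List Int)

Answer: c:=List Int e:=(List Int -> List Int)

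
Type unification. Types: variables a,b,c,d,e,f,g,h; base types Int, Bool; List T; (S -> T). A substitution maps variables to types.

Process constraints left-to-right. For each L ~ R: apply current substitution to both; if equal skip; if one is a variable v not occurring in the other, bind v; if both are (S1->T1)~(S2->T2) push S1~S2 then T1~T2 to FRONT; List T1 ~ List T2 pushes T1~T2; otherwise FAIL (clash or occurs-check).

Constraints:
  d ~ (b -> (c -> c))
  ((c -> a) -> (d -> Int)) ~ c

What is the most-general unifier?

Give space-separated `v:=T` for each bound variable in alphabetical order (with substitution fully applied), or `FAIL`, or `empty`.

Answer: FAIL

Derivation:
step 1: unify d ~ (b -> (c -> c))  [subst: {-} | 1 pending]
  bind d := (b -> (c -> c))
step 2: unify ((c -> a) -> ((b -> (c -> c)) -> Int)) ~ c  [subst: {d:=(b -> (c -> c))} | 0 pending]
  occurs-check fail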